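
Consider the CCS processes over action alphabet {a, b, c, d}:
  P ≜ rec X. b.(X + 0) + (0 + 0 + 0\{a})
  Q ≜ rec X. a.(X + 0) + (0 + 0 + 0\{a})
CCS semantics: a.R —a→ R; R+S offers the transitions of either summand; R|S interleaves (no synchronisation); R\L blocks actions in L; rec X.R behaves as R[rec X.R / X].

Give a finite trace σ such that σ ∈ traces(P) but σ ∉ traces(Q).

b

LTS(P): 2 reachable states
  p0 = rec X. b.(X + 0) + (0 + 0 + 0\{a}) :: ··b··> p1
  p1 = (rec X. b.(X + 0) + (0 + 0 + 0\{a})) + 0 :: ··b··> p1
LTS(Q): 2 reachable states
  q0 = rec X. a.(X + 0) + (0 + 0 + 0\{a}) :: ··a··> q1
  q1 = (rec X. a.(X + 0) + (0 + 0 + 0\{a})) + 0 :: ··a··> q1
Run σ = ⟨b⟩ on P: start {p0}
  after b @ step 1: {p1}
  P completes σ.
Run σ = ⟨b⟩ on Q: start {q0}
  after b @ step 1: ∅  — Q cannot continue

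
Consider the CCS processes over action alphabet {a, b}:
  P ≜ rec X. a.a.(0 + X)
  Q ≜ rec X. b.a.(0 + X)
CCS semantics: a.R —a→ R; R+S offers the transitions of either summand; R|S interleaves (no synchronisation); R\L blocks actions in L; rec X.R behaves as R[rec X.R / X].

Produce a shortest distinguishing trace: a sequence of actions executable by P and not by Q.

Reachable graph of P (3 states):
  p0 = rec X. a.a.(0 + X) | -a-> p1
  p1 = a.(0 + (rec X. a.a.(0 + X))) | -a-> p2
  p2 = 0 + (rec X. a.a.(0 + X)) | -a-> p1
Reachable graph of Q (3 states):
  q0 = rec X. b.a.(0 + X) | -b-> q1
  q1 = a.(0 + (rec X. b.a.(0 + X))) | -a-> q2
  q2 = 0 + (rec X. b.a.(0 + X)) | -b-> q1
Run σ = ⟨a⟩ on P: start {p0}
  step 1 (a): {p1}
  ✓ P
Run σ = ⟨a⟩ on Q: start {q0}
  step 1 (a): ∅ (Q stuck)

a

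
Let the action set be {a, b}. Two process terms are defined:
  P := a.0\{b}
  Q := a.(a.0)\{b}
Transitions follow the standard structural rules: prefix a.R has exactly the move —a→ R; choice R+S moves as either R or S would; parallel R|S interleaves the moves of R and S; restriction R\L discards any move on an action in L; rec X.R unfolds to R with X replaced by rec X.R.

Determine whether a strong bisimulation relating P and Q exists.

LTS(P): 2 reachable states
  u0 = a.0\{b} → —a→ u1
  u1 = 0\{b} → ∅
LTS(Q): 3 reachable states
  v0 = a.(a.0)\{b} → —a→ v1
  v1 = (a.0)\{b} → —a→ v2
  v2 = 0\{b} → ∅
Partition-refinement fixed point:
  B0 = {u0, v1}
  B1 = {u1, v2}
  B2 = {v0}
u0 ∈ B0, v0 ∈ B2 → different blocks

NO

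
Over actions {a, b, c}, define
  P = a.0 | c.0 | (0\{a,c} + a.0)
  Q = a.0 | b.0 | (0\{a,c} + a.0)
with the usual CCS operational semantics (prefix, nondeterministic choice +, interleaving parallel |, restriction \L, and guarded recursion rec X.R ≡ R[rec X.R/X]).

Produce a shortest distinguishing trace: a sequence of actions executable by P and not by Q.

c

LTS(P): 8 reachable states
  s0 = a.0 | c.0 | (0\{a,c} + a.0) | —a→ s1, —a→ s2, —c→ s3
  s1 = 0 | c.0 | (0\{a,c} + a.0) | —a→ s4, —c→ s5
  s2 = a.0 | c.0 | 0 | —a→ s4, —c→ s6
  s3 = a.0 | 0 | (0\{a,c} + a.0) | —a→ s5, —a→ s6
  s4 = 0 | c.0 | 0 | —c→ s7
  s5 = 0 | 0 | (0\{a,c} + a.0) | —a→ s7
  s6 = a.0 | 0 | 0 | —a→ s7
  s7 = 0 | 0 | 0 | deadlocked
LTS(Q): 8 reachable states
  t0 = a.0 | b.0 | (0\{a,c} + a.0) | —a→ t1, —a→ t2, —b→ t3
  t1 = 0 | b.0 | (0\{a,c} + a.0) | —a→ t4, —b→ t5
  t2 = a.0 | b.0 | 0 | —a→ t4, —b→ t6
  t3 = a.0 | 0 | (0\{a,c} + a.0) | —a→ t5, —a→ t6
  t4 = 0 | b.0 | 0 | —b→ t7
  t5 = 0 | 0 | (0\{a,c} + a.0) | —a→ t7
  t6 = a.0 | 0 | 0 | —a→ t7
  t7 = 0 | 0 | 0 | deadlocked
Trace ⟨c⟩ through P, begin at {s0}:
  step 1 (c): {s3}
  ✓ P
Trace ⟨c⟩ through Q, begin at {t0}:
  step 1 (c): ∅ (Q stuck)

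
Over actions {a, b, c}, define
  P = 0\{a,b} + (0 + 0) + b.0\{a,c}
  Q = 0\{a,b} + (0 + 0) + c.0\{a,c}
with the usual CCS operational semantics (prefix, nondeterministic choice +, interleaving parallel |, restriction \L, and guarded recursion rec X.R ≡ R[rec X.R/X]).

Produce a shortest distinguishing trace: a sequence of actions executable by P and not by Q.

b

P's transition system — 2 states:
  m0 = 0\{a,b} + (0 + 0) + b.0\{a,c} ⊢ ··b··> m1
  m1 = 0\{a,c} ⊢ (no moves)
Q's transition system — 2 states:
  n0 = 0\{a,b} + (0 + 0) + c.0\{a,c} ⊢ ··c··> n1
  n1 = 0\{a,c} ⊢ (no moves)
Run σ = ⟨b⟩ on P: start {m0}
  after b @ step 1: {m1}
  P completes σ.
Run σ = ⟨b⟩ on Q: start {n0}
  after b @ step 1: no successor for Q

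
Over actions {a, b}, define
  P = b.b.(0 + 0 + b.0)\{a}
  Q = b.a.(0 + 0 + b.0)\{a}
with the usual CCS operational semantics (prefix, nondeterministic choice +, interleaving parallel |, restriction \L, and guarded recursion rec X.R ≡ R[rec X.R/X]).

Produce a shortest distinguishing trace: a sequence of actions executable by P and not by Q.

P's transition system — 4 states:
  s0 = b.b.(0 + 0 + b.0)\{a} :: --b--▸ s1
  s1 = b.(0 + 0 + b.0)\{a} :: --b--▸ s2
  s2 = (0 + 0 + b.0)\{a} :: --b--▸ s3
  s3 = 0\{a} :: ∅
Q's transition system — 4 states:
  t0 = b.a.(0 + 0 + b.0)\{a} :: --b--▸ t1
  t1 = a.(0 + 0 + b.0)\{a} :: --a--▸ t2
  t2 = (0 + 0 + b.0)\{a} :: --b--▸ t3
  t3 = 0\{a} :: ∅
Executing bb from P (initial set {s0}):
  step 1 (b): {s1}
  step 2 (b): {s2}
  ✓ P
Executing bb from Q (initial set {t0}):
  step 1 (b): {t1}
  step 2 (b): ∅ (Q stuck)

bb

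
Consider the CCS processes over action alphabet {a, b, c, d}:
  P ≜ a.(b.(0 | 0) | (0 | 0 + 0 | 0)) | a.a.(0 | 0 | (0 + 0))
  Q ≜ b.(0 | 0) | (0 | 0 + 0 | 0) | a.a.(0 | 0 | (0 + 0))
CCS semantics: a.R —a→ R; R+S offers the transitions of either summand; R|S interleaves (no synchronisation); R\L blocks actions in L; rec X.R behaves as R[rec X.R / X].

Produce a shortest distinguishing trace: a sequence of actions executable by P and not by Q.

LTS(P): 9 reachable states
  u0 = a.(b.(0 | 0) | (0 | 0 + 0 | 0)) | a.a.(0 | 0 | (0 + 0)) | =a=> u1, =a=> u2
  u1 = a.(b.(0 | 0) | (0 | 0 + 0 | 0)) | a.(0 | 0 | (0 + 0)) | =a=> u3, =a=> u4
  u2 = b.(0 | 0) | (0 | 0 + 0 | 0) | a.a.(0 | 0 | (0 + 0)) | =a=> u4, =b=> u5
  u3 = a.(b.(0 | 0) | (0 | 0 + 0 | 0)) | (0 | 0 | (0 + 0)) | =a=> u6
  u4 = b.(0 | 0) | (0 | 0 + 0 | 0) | a.(0 | 0 | (0 + 0)) | =a=> u6, =b=> u7
  u5 = 0 | 0 | (0 | 0 + 0 | 0) | a.a.(0 | 0 | (0 + 0)) | =a=> u7
  u6 = b.(0 | 0) | (0 | 0 + 0 | 0) | (0 | 0 | (0 + 0)) | =b=> u8
  u7 = 0 | 0 | (0 | 0 + 0 | 0) | a.(0 | 0 | (0 + 0)) | =a=> u8
  u8 = 0 | 0 | (0 | 0 + 0 | 0) | (0 | 0 | (0 + 0)) | deadlocked
LTS(Q): 6 reachable states
  v0 = b.(0 | 0) | (0 | 0 + 0 | 0) | a.a.(0 | 0 | (0 + 0)) | =a=> v1, =b=> v2
  v1 = b.(0 | 0) | (0 | 0 + 0 | 0) | a.(0 | 0 | (0 + 0)) | =a=> v3, =b=> v4
  v2 = 0 | 0 | (0 | 0 + 0 | 0) | a.a.(0 | 0 | (0 + 0)) | =a=> v4
  v3 = b.(0 | 0) | (0 | 0 + 0 | 0) | (0 | 0 | (0 + 0)) | =b=> v5
  v4 = 0 | 0 | (0 | 0 + 0 | 0) | a.(0 | 0 | (0 + 0)) | =a=> v5
  v5 = 0 | 0 | (0 | 0 + 0 | 0) | (0 | 0 | (0 + 0)) | deadlocked
Trace ⟨aaa⟩ through P, begin at {u0}:
  after a @ step 1: {u1, u2}
  after a @ step 2: {u3, u4}
  after a @ step 3: {u6}
  — P admits the full trace.
Trace ⟨aaa⟩ through Q, begin at {v0}:
  after a @ step 1: {v1}
  after a @ step 2: {v3}
  after a @ step 3: ∅  — Q cannot continue

aaa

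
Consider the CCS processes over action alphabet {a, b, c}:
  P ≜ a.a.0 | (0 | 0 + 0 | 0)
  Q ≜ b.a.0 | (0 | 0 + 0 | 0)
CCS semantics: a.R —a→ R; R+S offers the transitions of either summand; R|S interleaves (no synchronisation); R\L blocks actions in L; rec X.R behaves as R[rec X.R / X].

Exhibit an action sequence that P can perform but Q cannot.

LTS(P): 3 reachable states
  p0 = a.a.0 | (0 | 0 + 0 | 0) has moves -a-> p1
  p1 = a.0 | (0 | 0 + 0 | 0) has moves -a-> p2
  p2 = 0 | (0 | 0 + 0 | 0) has moves deadlocked
LTS(Q): 3 reachable states
  q0 = b.a.0 | (0 | 0 + 0 | 0) has moves -b-> q1
  q1 = a.0 | (0 | 0 + 0 | 0) has moves -a-> q2
  q2 = 0 | (0 | 0 + 0 | 0) has moves deadlocked
Executing a from P (initial set {p0}):
  step 1 (a): {p1}
  ✓ P
Executing a from Q (initial set {q0}):
  step 1 (a): no successor for Q

a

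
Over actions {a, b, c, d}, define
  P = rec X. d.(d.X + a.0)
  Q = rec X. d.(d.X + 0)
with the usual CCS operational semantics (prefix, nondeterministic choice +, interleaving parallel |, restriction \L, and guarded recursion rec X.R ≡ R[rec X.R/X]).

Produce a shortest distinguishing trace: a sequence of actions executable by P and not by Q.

LTS(P): 3 reachable states
  p0 = rec X. d.(d.X + a.0) :: =d=> p1
  p1 = d.(rec X. d.(d.X + a.0)) + a.0 :: =a=> p2, =d=> p0
  p2 = 0 :: ∅
LTS(Q): 2 reachable states
  q0 = rec X. d.(d.X + 0) :: =d=> q1
  q1 = d.(rec X. d.(d.X + 0)) + 0 :: =d=> q0
Trace ⟨da⟩ through P, begin at {p0}:
  [1] d ⇒ {p1}
  [2] a ⇒ {p2}
  ✓ P
Trace ⟨da⟩ through Q, begin at {q0}:
  [1] d ⇒ {q1}
  [2] a ⇒ ∅  — Q cannot continue

da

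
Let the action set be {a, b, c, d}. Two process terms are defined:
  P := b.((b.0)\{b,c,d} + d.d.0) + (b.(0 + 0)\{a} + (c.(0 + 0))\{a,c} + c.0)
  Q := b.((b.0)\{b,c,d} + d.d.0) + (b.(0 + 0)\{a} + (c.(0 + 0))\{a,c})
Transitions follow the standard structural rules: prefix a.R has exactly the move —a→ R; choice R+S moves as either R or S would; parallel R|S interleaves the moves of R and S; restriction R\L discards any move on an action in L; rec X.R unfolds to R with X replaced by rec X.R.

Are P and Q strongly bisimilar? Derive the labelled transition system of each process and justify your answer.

not bisimilar

LTS(P): 5 reachable states
  s0 = b.((b.0)\{b,c,d} + d.d.0) + (b.(0 + 0)\{a} + (c.(0 + 0))\{a,c} + c.0) | —b→ s1, —b→ s2, —c→ s3
  s1 = (0 + 0)\{a} | stopped
  s2 = (b.0)\{b,c,d} + d.d.0 | —d→ s4
  s3 = 0 | stopped
  s4 = d.0 | —d→ s3
LTS(Q): 5 reachable states
  t0 = b.((b.0)\{b,c,d} + d.d.0) + (b.(0 + 0)\{a} + (c.(0 + 0))\{a,c}) | —b→ t1, —b→ t2
  t1 = (0 + 0)\{a} | stopped
  t2 = (b.0)\{b,c,d} + d.d.0 | —d→ t3
  t3 = d.0 | —d→ t4
  t4 = 0 | stopped
Coarsest stable partition (strong bisimilarity classes):
  B0 = {s0}
  B1 = {s2, t2}
  B2 = {s4, t3}
  B3 = {s1, s3, t1, t4}
  B4 = {t0}
s0 ∈ B0, t0 ∈ B4 → different blocks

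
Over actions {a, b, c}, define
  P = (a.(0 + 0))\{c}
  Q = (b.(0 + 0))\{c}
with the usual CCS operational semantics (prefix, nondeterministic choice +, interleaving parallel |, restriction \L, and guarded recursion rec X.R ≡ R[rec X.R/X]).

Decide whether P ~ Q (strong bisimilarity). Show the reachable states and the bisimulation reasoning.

NO

LTS(P): 2 reachable states
  p0 = (a.(0 + 0))\{c} has moves =a=> p1
  p1 = (0 + 0)\{c} has moves ·
LTS(Q): 2 reachable states
  q0 = (b.(0 + 0))\{c} has moves =b=> q1
  q1 = (0 + 0)\{c} has moves ·
Partition-refinement fixed point:
  B0 = {p0}
  B1 = {p1, q1}
  B2 = {q0}
p0 ∈ B0, q0 ∈ B2 → different blocks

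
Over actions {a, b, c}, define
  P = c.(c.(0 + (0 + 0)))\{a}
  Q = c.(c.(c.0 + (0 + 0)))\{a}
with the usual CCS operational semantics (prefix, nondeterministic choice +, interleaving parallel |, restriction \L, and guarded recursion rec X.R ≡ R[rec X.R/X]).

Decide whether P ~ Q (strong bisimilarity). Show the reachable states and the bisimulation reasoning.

P's transition system — 3 states:
  p0 = c.(c.(0 + (0 + 0)))\{a} :: =c=> p1
  p1 = (c.(0 + (0 + 0)))\{a} :: =c=> p2
  p2 = (0 + (0 + 0))\{a} :: deadlocked
Q's transition system — 4 states:
  q0 = c.(c.(c.0 + (0 + 0)))\{a} :: =c=> q1
  q1 = (c.(c.0 + (0 + 0)))\{a} :: =c=> q2
  q2 = (c.0 + (0 + 0))\{a} :: =c=> q3
  q3 = 0\{a} :: deadlocked
Partition-refinement fixed point:
  B0 = {p0, q1}
  B1 = {p1, q2}
  B2 = {p2, q3}
  B3 = {q0}
p0 ∈ B0, q0 ∈ B3 → different blocks

P ≁ Q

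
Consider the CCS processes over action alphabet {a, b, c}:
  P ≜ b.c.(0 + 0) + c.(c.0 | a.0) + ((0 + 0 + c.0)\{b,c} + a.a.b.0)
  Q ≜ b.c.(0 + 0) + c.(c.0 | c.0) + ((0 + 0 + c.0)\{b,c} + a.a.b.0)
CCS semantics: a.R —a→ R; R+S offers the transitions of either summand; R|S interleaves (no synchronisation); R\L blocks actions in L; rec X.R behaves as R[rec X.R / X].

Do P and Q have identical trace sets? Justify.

Reachable graph of P (10 states):
  u0 = b.c.(0 + 0) + c.(c.0 | a.0) + ((0 + 0 + c.0)\{b,c} + a.a.b.0) ⊢ --a--▸ u1, --b--▸ u2, --c--▸ u3
  u1 = a.b.0 ⊢ --a--▸ u4
  u2 = c.(0 + 0) ⊢ --c--▸ u5
  u3 = c.0 | a.0 ⊢ --a--▸ u6, --c--▸ u7
  u4 = b.0 ⊢ --b--▸ u8
  u5 = 0 + 0 ⊢ ∅
  u6 = c.0 | 0 ⊢ --c--▸ u9
  u7 = 0 | a.0 ⊢ --a--▸ u9
  u8 = 0 ⊢ ∅
  u9 = 0 | 0 ⊢ ∅
Reachable graph of Q (10 states):
  v0 = b.c.(0 + 0) + c.(c.0 | c.0) + ((0 + 0 + c.0)\{b,c} + a.a.b.0) ⊢ --a--▸ v1, --b--▸ v2, --c--▸ v3
  v1 = a.b.0 ⊢ --a--▸ v4
  v2 = c.(0 + 0) ⊢ --c--▸ v5
  v3 = c.0 | c.0 ⊢ --c--▸ v6, --c--▸ v7
  v4 = b.0 ⊢ --b--▸ v8
  v5 = 0 + 0 ⊢ ∅
  v6 = 0 | c.0 ⊢ --c--▸ v9
  v7 = c.0 | 0 ⊢ --c--▸ v9
  v8 = 0 ⊢ ∅
  v9 = 0 | 0 ⊢ ∅
Run σ = ⟨ca⟩ on P: start {u0}
  [1] c ⇒ {u3}
  [2] a ⇒ {u6}
  ✓ P
Run σ = ⟨ca⟩ on Q: start {v0}
  [1] c ⇒ {v3}
  [2] a ⇒ ∅  — Q cannot continue

traces(P) ≠ traces(Q) — witness ⟨ca⟩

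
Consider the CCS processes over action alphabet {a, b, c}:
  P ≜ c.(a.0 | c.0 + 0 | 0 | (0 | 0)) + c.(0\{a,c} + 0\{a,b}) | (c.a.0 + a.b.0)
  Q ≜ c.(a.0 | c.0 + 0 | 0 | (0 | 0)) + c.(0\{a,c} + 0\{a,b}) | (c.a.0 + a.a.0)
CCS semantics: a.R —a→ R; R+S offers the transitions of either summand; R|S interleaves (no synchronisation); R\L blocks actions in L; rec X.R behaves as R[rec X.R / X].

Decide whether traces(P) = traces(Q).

LTS(P): 12 reachable states
  s0 = c.(a.0 | c.0 + 0 | 0 | (0 | 0)) + c.(0\{a,c} + 0\{a,b}) | (c.a.0 + a.b.0) has moves —a→ s1, —c→ s2, —c→ s3, —c→ s4
  s1 = c.(0\{a,c} + 0\{a,b}) | b.0 has moves —b→ s5, —c→ s6
  s2 = (0\{a,c} + 0\{a,b}) | (c.a.0 + a.b.0) has moves —a→ s6, —c→ s7
  s3 = a.0 | c.0 + 0 | 0 | (0 | 0) has moves —a→ s8, —c→ s9
  s4 = c.(0\{a,c} + 0\{a,b}) | a.0 has moves —a→ s5, —c→ s7
  s5 = c.(0\{a,c} + 0\{a,b}) | 0 has moves —c→ s10
  s6 = (0\{a,c} + 0\{a,b}) | b.0 has moves —b→ s10
  s7 = (0\{a,c} + 0\{a,b}) | a.0 has moves —a→ s10
  s8 = 0 | c.0 has moves —c→ s11
  s9 = a.0 | 0 has moves —a→ s11
  s10 = (0\{a,c} + 0\{a,b}) | 0 has moves ∅
  s11 = 0 | 0 has moves ∅
LTS(Q): 10 reachable states
  t0 = c.(a.0 | c.0 + 0 | 0 | (0 | 0)) + c.(0\{a,c} + 0\{a,b}) | (c.a.0 + a.a.0) has moves —a→ t1, —c→ t1, —c→ t2, —c→ t3
  t1 = c.(0\{a,c} + 0\{a,b}) | a.0 has moves —a→ t4, —c→ t5
  t2 = (0\{a,c} + 0\{a,b}) | (c.a.0 + a.a.0) has moves —a→ t5, —c→ t5
  t3 = a.0 | c.0 + 0 | 0 | (0 | 0) has moves —a→ t6, —c→ t7
  t4 = c.(0\{a,c} + 0\{a,b}) | 0 has moves —c→ t8
  t5 = (0\{a,c} + 0\{a,b}) | a.0 has moves —a→ t8
  t6 = 0 | c.0 has moves —c→ t9
  t7 = a.0 | 0 has moves —a→ t9
  t8 = (0\{a,c} + 0\{a,b}) | 0 has moves ∅
  t9 = 0 | 0 has moves ∅
Run σ = ⟨ab⟩ on P: start {s0}
  after a @ step 1: {s1}
  after b @ step 2: {s5}
  — P admits the full trace.
Run σ = ⟨ab⟩ on Q: start {t0}
  after a @ step 1: {t1}
  after b @ step 2: ∅  — Q cannot continue

trace-distinct — witness ⟨ab⟩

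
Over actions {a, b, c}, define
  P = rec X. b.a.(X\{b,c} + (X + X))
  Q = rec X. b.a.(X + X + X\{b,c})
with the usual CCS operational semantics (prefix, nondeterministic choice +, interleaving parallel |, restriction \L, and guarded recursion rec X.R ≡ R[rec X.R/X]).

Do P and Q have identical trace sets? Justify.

trace-equivalent

P's transition system — 3 states:
  p0 = rec X. b.a.(X\{b,c} + (X + X)) has moves ··b··> p1
  p1 = a.((rec X. b.a.(X\{b,c} + (X + X)))\{b,c} + ((rec X. b.a.(X\{b,c} + (X + X))) + (rec X. b.a.(X\{b,c} + (X + X))))) has moves ··a··> p2
  p2 = (rec X. b.a.(X\{b,c} + (X + X)))\{b,c} + ((rec X. b.a.(X\{b,c} + (X + X))) + (rec X. b.a.(X\{b,c} + (X + X)))) has moves ··b··> p1
Q's transition system — 3 states:
  q0 = rec X. b.a.(X + X + X\{b,c}) has moves ··b··> q1
  q1 = a.((rec X. b.a.(X + X + X\{b,c})) + (rec X. b.a.(X + X + X\{b,c})) + (rec X. b.a.(X + X + X\{b,c}))\{b,c}) has moves ··a··> q2
  q2 = (rec X. b.a.(X + X + X\{b,c})) + (rec X. b.a.(X + X + X\{b,c})) + (rec X. b.a.(X + X + X\{b,c}))\{b,c} has moves ··b··> q1
Coarsest stable partition (strong bisimilarity classes):
  B0 = {p0, p2, q0, q2}
  B1 = {p1, q1}
p0 ∈ B0, q0 ∈ B0 → same block
Bisimilar ⇒ trace-equivalent.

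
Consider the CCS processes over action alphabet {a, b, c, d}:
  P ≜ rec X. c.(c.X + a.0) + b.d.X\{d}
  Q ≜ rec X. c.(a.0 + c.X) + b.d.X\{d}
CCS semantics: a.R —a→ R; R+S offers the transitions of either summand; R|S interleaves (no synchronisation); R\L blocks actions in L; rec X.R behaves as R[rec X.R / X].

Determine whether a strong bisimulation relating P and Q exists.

P's transition system — 8 states:
  s0 = rec X. c.(c.X + a.0) + b.d.X\{d} | ··b··> s1, ··c··> s2
  s1 = d.(rec X. c.(c.X + a.0) + b.d.X\{d})\{d} | ··d··> s3
  s2 = c.(rec X. c.(c.X + a.0) + b.d.X\{d}) + a.0 | ··a··> s4, ··c··> s0
  s3 = (rec X. c.(c.X + a.0) + b.d.X\{d})\{d} | ··b··> s5, ··c··> s6
  s4 = 0 | (no moves)
  s5 = (d.(rec X. c.(c.X + a.0) + b.d.X\{d})\{d})\{d} | (no moves)
  s6 = (c.(rec X. c.(c.X + a.0) + b.d.X\{d}) + a.0)\{d} | ··a··> s7, ··c··> s3
  s7 = 0\{d} | (no moves)
Q's transition system — 8 states:
  t0 = rec X. c.(a.0 + c.X) + b.d.X\{d} | ··b··> t1, ··c··> t2
  t1 = d.(rec X. c.(a.0 + c.X) + b.d.X\{d})\{d} | ··d··> t3
  t2 = a.0 + c.(rec X. c.(a.0 + c.X) + b.d.X\{d}) | ··a··> t4, ··c··> t0
  t3 = (rec X. c.(a.0 + c.X) + b.d.X\{d})\{d} | ··b··> t5, ··c··> t6
  t4 = 0 | (no moves)
  t5 = (d.(rec X. c.(a.0 + c.X) + b.d.X\{d})\{d})\{d} | (no moves)
  t6 = (a.0 + c.(rec X. c.(a.0 + c.X) + b.d.X\{d}))\{d} | ··a··> t7, ··c··> t3
  t7 = 0\{d} | (no moves)
Bisimilarity quotient blocks:
  B0 = {s0, t0}
  B1 = {s1, t1}
  B2 = {s3, t3}
  B3 = {s4, s5, s7, t4, t5, t7}
  B4 = {s6, t6}
  B5 = {s2, t2}
s0 ∈ B0, t0 ∈ B0 → same block

bisimilar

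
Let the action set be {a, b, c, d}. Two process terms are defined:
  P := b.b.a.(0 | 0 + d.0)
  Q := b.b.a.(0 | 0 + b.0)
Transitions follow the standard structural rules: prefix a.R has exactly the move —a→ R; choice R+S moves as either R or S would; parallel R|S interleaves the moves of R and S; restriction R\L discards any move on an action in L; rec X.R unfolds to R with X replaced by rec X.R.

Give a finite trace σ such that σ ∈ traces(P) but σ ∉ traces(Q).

LTS(P): 5 reachable states
  m0 = b.b.a.(0 | 0 + d.0) ⊢ =b=> m1
  m1 = b.a.(0 | 0 + d.0) ⊢ =b=> m2
  m2 = a.(0 | 0 + d.0) ⊢ =a=> m3
  m3 = 0 | 0 + d.0 ⊢ =d=> m4
  m4 = 0 ⊢ deadlocked
LTS(Q): 5 reachable states
  n0 = b.b.a.(0 | 0 + b.0) ⊢ =b=> n1
  n1 = b.a.(0 | 0 + b.0) ⊢ =b=> n2
  n2 = a.(0 | 0 + b.0) ⊢ =a=> n3
  n3 = 0 | 0 + b.0 ⊢ =b=> n4
  n4 = 0 ⊢ deadlocked
Trace ⟨bbad⟩ through P, begin at {m0}:
  after b @ step 1: {m1}
  after b @ step 2: {m2}
  after a @ step 3: {m3}
  after d @ step 4: {m4}
  — P admits the full trace.
Trace ⟨bbad⟩ through Q, begin at {n0}:
  after b @ step 1: {n1}
  after b @ step 2: {n2}
  after a @ step 3: {n3}
  after d @ step 4: no successor for Q

bbad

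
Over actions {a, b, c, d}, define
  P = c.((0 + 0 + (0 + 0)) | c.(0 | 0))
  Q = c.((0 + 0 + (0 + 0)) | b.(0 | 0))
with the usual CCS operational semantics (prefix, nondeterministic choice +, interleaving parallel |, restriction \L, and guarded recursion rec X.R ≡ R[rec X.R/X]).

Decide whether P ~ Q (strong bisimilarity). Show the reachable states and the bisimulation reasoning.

Reachable graph of P (3 states):
  m0 = c.((0 + 0 + (0 + 0)) | c.(0 | 0)) → —c→ m1
  m1 = (0 + 0 + (0 + 0)) | c.(0 | 0) → —c→ m2
  m2 = (0 + 0 + (0 + 0)) | (0 | 0) → ·
Reachable graph of Q (3 states):
  n0 = c.((0 + 0 + (0 + 0)) | b.(0 | 0)) → —c→ n1
  n1 = (0 + 0 + (0 + 0)) | b.(0 | 0) → —b→ n2
  n2 = (0 + 0 + (0 + 0)) | (0 | 0) → ·
Bisimilarity quotient blocks:
  B0 = {m0}
  B1 = {m1}
  B2 = {m2, n2}
  B3 = {n0}
  B4 = {n1}
m0 ∈ B0, n0 ∈ B3 → different blocks

P ≁ Q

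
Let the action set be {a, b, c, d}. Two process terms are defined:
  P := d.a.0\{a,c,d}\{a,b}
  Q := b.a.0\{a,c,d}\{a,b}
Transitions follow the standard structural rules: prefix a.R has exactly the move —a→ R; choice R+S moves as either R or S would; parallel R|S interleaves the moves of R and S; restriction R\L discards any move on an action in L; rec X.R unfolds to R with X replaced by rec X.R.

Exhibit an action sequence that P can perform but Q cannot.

d

P's transition system — 3 states:
  s0 = d.a.0\{a,c,d}\{a,b} | -d-> s1
  s1 = a.0\{a,c,d}\{a,b} | -a-> s2
  s2 = 0\{a,c,d}\{a,b} | deadlocked
Q's transition system — 3 states:
  t0 = b.a.0\{a,c,d}\{a,b} | -b-> t1
  t1 = a.0\{a,c,d}\{a,b} | -a-> t2
  t2 = 0\{a,c,d}\{a,b} | deadlocked
Trace ⟨d⟩ through P, begin at {s0}:
  after d @ step 1: {s1}
  P completes σ.
Trace ⟨d⟩ through Q, begin at {t0}:
  after d @ step 1: no successor for Q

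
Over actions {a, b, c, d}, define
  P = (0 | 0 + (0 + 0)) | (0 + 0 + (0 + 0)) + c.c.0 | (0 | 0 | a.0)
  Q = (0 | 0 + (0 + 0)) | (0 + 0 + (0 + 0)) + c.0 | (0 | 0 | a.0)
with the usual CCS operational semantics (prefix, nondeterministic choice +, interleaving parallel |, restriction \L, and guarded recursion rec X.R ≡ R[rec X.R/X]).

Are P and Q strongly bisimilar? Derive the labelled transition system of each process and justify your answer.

not bisimilar

LTS(P): 6 reachable states
  u0 = (0 | 0 + (0 + 0)) | (0 + 0 + (0 + 0)) + c.c.0 | (0 | 0 | a.0) :: ··a··> u1, ··c··> u2
  u1 = c.c.0 | (0 | 0 | 0) :: ··c··> u3
  u2 = c.0 | (0 | 0 | a.0) :: ··a··> u3, ··c··> u4
  u3 = c.0 | (0 | 0 | 0) :: ··c··> u5
  u4 = 0 | (0 | 0 | a.0) :: ··a··> u5
  u5 = 0 | (0 | 0 | 0) :: stopped
LTS(Q): 4 reachable states
  v0 = (0 | 0 + (0 + 0)) | (0 + 0 + (0 + 0)) + c.0 | (0 | 0 | a.0) :: ··a··> v1, ··c··> v2
  v1 = c.0 | (0 | 0 | 0) :: ··c··> v3
  v2 = 0 | (0 | 0 | a.0) :: ··a··> v3
  v3 = 0 | (0 | 0 | 0) :: stopped
Partition-refinement fixed point:
  B0 = {u0}
  B1 = {u1}
  B2 = {u3, v1}
  B3 = {u5, v3}
  B4 = {u2, v0}
  B5 = {u4, v2}
u0 ∈ B0, v0 ∈ B4 → different blocks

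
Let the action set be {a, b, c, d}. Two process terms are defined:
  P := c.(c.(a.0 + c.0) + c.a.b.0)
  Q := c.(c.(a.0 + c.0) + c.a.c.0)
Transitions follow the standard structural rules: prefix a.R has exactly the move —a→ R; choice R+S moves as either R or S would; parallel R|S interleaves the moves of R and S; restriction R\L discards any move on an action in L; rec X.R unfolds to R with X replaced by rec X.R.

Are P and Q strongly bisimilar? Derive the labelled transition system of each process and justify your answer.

LTS(P): 6 reachable states
  u0 = c.(c.(a.0 + c.0) + c.a.b.0) → ··c··> u1
  u1 = c.(a.0 + c.0) + c.a.b.0 → ··c··> u2, ··c··> u3
  u2 = a.0 + c.0 → ··a··> u4, ··c··> u4
  u3 = a.b.0 → ··a··> u5
  u4 = 0 → deadlocked
  u5 = b.0 → ··b··> u4
LTS(Q): 6 reachable states
  v0 = c.(c.(a.0 + c.0) + c.a.c.0) → ··c··> v1
  v1 = c.(a.0 + c.0) + c.a.c.0 → ··c··> v2, ··c··> v3
  v2 = a.0 + c.0 → ··a··> v4, ··c··> v4
  v3 = a.c.0 → ··a··> v5
  v4 = 0 → deadlocked
  v5 = c.0 → ··c··> v4
Coarsest stable partition (strong bisimilarity classes):
  B0 = {u0}
  B1 = {u1}
  B2 = {u2, v2}
  B3 = {u4, v4}
  B4 = {u3}
  B5 = {u5}
  B6 = {v0}
  B7 = {v1}
  B8 = {v3}
  B9 = {v5}
u0 ∈ B0, v0 ∈ B6 → different blocks

P ≁ Q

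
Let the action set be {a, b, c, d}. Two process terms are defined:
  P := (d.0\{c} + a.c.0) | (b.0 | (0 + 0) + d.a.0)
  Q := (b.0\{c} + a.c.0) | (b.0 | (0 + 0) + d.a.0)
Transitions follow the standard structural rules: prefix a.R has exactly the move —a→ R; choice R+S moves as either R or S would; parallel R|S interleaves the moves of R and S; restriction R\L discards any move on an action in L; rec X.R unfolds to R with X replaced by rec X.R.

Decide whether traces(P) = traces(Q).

trace-distinct — witness ⟨dd⟩

P's transition system — 16 states:
  p0 = (d.0\{c} + a.c.0) | (b.0 | (0 + 0) + d.a.0) has moves ··a··> p1, ··b··> p2, ··d··> p3, ··d··> p4
  p1 = c.0 | (b.0 | (0 + 0) + d.a.0) has moves ··b··> p5, ··c··> p6, ··d··> p7
  p2 = (d.0\{c} + a.c.0) | (0 | (0 + 0)) has moves ··a··> p5, ··d··> p8
  p3 = (d.0\{c} + a.c.0) | a.0 has moves ··a··> p7, ··a··> p9, ··d··> p10
  p4 = 0\{c} | (b.0 | (0 + 0) + d.a.0) has moves ··b··> p8, ··d··> p10
  p5 = c.0 | (0 | (0 + 0)) has moves ··c··> p11
  p6 = 0 | (b.0 | (0 + 0) + d.a.0) has moves ··b··> p11, ··d··> p12
  p7 = c.0 | a.0 has moves ··a··> p13, ··c··> p12
  p8 = 0\{c} | (0 | (0 + 0)) has moves ∅
  p9 = (d.0\{c} + a.c.0) | 0 has moves ··a··> p13, ··d··> p14
  p10 = 0\{c} | a.0 has moves ··a··> p14
  p11 = 0 | (0 | (0 + 0)) has moves ∅
  p12 = 0 | a.0 has moves ··a··> p15
  p13 = c.0 | 0 has moves ··c··> p15
  p14 = 0\{c} | 0 has moves ∅
  p15 = 0 | 0 has moves ∅
Q's transition system — 16 states:
  q0 = (b.0\{c} + a.c.0) | (b.0 | (0 + 0) + d.a.0) has moves ··a··> q1, ··b··> q2, ··b··> q3, ··d··> q4
  q1 = c.0 | (b.0 | (0 + 0) + d.a.0) has moves ··b··> q5, ··c··> q6, ··d··> q7
  q2 = (b.0\{c} + a.c.0) | (0 | (0 + 0)) has moves ··a··> q5, ··b··> q8
  q3 = 0\{c} | (b.0 | (0 + 0) + d.a.0) has moves ··b··> q8, ··d··> q9
  q4 = (b.0\{c} + a.c.0) | a.0 has moves ··a··> q10, ··a··> q7, ··b··> q9
  q5 = c.0 | (0 | (0 + 0)) has moves ··c··> q11
  q6 = 0 | (b.0 | (0 + 0) + d.a.0) has moves ··b··> q11, ··d··> q12
  q7 = c.0 | a.0 has moves ··a··> q13, ··c··> q12
  q8 = 0\{c} | (0 | (0 + 0)) has moves ∅
  q9 = 0\{c} | a.0 has moves ··a··> q14
  q10 = (b.0\{c} + a.c.0) | 0 has moves ··a··> q13, ··b··> q14
  q11 = 0 | (0 | (0 + 0)) has moves ∅
  q12 = 0 | a.0 has moves ··a··> q15
  q13 = c.0 | 0 has moves ··c··> q15
  q14 = 0\{c} | 0 has moves ∅
  q15 = 0 | 0 has moves ∅
Trace ⟨dd⟩ through P, begin at {p0}:
  after d @ step 1: {p3, p4}
  after d @ step 2: {p10}
  P completes σ.
Trace ⟨dd⟩ through Q, begin at {q0}:
  after d @ step 1: {q4}
  after d @ step 2: ∅ (Q stuck)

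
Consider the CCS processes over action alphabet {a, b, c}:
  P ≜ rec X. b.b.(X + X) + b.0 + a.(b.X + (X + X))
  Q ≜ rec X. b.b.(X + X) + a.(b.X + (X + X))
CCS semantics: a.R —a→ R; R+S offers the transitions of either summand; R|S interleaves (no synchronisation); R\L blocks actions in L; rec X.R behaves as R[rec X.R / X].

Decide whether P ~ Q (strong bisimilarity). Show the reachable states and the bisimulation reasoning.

P's transition system — 5 states:
  s0 = rec X. b.b.(X + X) + b.0 + a.(b.X + (X + X)) → -a-> s1, -b-> s2, -b-> s3
  s1 = b.(rec X. b.b.(X + X) + b.0 + a.(b.X + (X + X))) + ((rec X. b.b.(X + X) + b.0 + a.(b.X + (X + X))) + (rec X. b.b.(X + X) + b.0 + a.(b.X + (X + X)))) → -a-> s1, -b-> s0, -b-> s2, -b-> s3
  s2 = 0 → deadlocked
  s3 = b.((rec X. b.b.(X + X) + b.0 + a.(b.X + (X + X))) + (rec X. b.b.(X + X) + b.0 + a.(b.X + (X + X)))) → -b-> s4
  s4 = (rec X. b.b.(X + X) + b.0 + a.(b.X + (X + X))) + (rec X. b.b.(X + X) + b.0 + a.(b.X + (X + X))) → -a-> s1, -b-> s2, -b-> s3
Q's transition system — 4 states:
  t0 = rec X. b.b.(X + X) + a.(b.X + (X + X)) → -a-> t1, -b-> t2
  t1 = b.(rec X. b.b.(X + X) + a.(b.X + (X + X))) + ((rec X. b.b.(X + X) + a.(b.X + (X + X))) + (rec X. b.b.(X + X) + a.(b.X + (X + X)))) → -a-> t1, -b-> t0, -b-> t2
  t2 = b.((rec X. b.b.(X + X) + a.(b.X + (X + X))) + (rec X. b.b.(X + X) + a.(b.X + (X + X)))) → -b-> t3
  t3 = (rec X. b.b.(X + X) + a.(b.X + (X + X))) + (rec X. b.b.(X + X) + a.(b.X + (X + X))) → -a-> t1, -b-> t2
Coarsest stable partition (strong bisimilarity classes):
  B0 = {s0, s4}
  B1 = {s2}
  B2 = {s1}
  B3 = {s3}
  B4 = {t0, t3}
  B5 = {t1}
  B6 = {t2}
s0 ∈ B0, t0 ∈ B4 → different blocks

NO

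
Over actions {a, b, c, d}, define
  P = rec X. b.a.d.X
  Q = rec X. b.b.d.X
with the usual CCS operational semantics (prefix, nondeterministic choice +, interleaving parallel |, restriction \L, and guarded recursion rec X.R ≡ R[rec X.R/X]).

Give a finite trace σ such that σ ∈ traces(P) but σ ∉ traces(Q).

Reachable graph of P (3 states):
  m0 = rec X. b.a.d.X :: ··b··> m1
  m1 = a.d.(rec X. b.a.d.X) :: ··a··> m2
  m2 = d.(rec X. b.a.d.X) :: ··d··> m0
Reachable graph of Q (3 states):
  n0 = rec X. b.b.d.X :: ··b··> n1
  n1 = b.d.(rec X. b.b.d.X) :: ··b··> n2
  n2 = d.(rec X. b.b.d.X) :: ··d··> n0
Executing ba from P (initial set {m0}):
  [1] b ⇒ {m1}
  [2] a ⇒ {m2}
  P completes σ.
Executing ba from Q (initial set {n0}):
  [1] b ⇒ {n1}
  [2] a ⇒ ∅ (Q stuck)

ba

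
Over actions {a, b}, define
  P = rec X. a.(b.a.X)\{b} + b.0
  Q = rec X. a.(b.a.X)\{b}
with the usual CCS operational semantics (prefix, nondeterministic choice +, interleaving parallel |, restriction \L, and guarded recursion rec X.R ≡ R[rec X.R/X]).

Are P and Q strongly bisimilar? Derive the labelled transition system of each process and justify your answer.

P's transition system — 3 states:
  p0 = rec X. a.(b.a.X)\{b} + b.0 → ··a··> p1, ··b··> p2
  p1 = (b.a.(rec X. a.(b.a.X)\{b} + b.0))\{b} → (no moves)
  p2 = 0 → (no moves)
Q's transition system — 2 states:
  q0 = rec X. a.(b.a.X)\{b} → ··a··> q1
  q1 = (b.a.(rec X. a.(b.a.X)\{b}))\{b} → (no moves)
Partition-refinement fixed point:
  B0 = {p0}
  B1 = {p1, p2, q1}
  B2 = {q0}
p0 ∈ B0, q0 ∈ B2 → different blocks

not bisimilar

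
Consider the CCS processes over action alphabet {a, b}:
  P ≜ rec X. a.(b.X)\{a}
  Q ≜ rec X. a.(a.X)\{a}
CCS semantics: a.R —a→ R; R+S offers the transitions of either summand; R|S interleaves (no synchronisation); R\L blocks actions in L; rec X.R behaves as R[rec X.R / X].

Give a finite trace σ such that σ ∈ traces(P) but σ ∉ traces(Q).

Reachable graph of P (3 states):
  m0 = rec X. a.(b.X)\{a} | —a→ m1
  m1 = (b.(rec X. a.(b.X)\{a}))\{a} | —b→ m2
  m2 = (rec X. a.(b.X)\{a})\{a} | (no moves)
Reachable graph of Q (2 states):
  n0 = rec X. a.(a.X)\{a} | —a→ n1
  n1 = (a.(rec X. a.(a.X)\{a}))\{a} | (no moves)
Executing ab from P (initial set {m0}):
  after a @ step 1: {m1}
  after b @ step 2: {m2}
  — P admits the full trace.
Executing ab from Q (initial set {n0}):
  after a @ step 1: {n1}
  after b @ step 2: ∅ (Q stuck)

ab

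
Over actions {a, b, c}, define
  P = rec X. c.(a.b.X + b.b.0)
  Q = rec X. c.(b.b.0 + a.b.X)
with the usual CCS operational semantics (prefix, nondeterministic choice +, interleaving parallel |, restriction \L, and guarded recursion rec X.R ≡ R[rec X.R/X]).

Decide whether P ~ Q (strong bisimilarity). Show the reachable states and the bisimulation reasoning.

YES

LTS(P): 5 reachable states
  u0 = rec X. c.(a.b.X + b.b.0) | ··c··> u1
  u1 = a.b.(rec X. c.(a.b.X + b.b.0)) + b.b.0 | ··a··> u2, ··b··> u3
  u2 = b.(rec X. c.(a.b.X + b.b.0)) | ··b··> u0
  u3 = b.0 | ··b··> u4
  u4 = 0 | ·
LTS(Q): 5 reachable states
  v0 = rec X. c.(b.b.0 + a.b.X) | ··c··> v1
  v1 = b.b.0 + a.b.(rec X. c.(b.b.0 + a.b.X)) | ··a··> v2, ··b··> v3
  v2 = b.(rec X. c.(b.b.0 + a.b.X)) | ··b··> v0
  v3 = b.0 | ··b··> v4
  v4 = 0 | ·
Bisimilarity quotient blocks:
  B0 = {u0, v0}
  B1 = {u1, v1}
  B2 = {u2, v2}
  B3 = {u3, v3}
  B4 = {u4, v4}
u0 ∈ B0, v0 ∈ B0 → same block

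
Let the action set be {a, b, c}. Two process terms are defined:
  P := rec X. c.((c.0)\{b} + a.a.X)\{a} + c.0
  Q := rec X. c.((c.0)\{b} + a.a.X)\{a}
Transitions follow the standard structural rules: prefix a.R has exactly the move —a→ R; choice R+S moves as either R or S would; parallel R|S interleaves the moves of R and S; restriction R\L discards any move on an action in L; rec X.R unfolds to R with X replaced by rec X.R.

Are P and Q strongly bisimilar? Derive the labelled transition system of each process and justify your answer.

P ≁ Q

Reachable graph of P (4 states):
  p0 = rec X. c.((c.0)\{b} + a.a.X)\{a} + c.0 → -c-> p1, -c-> p2
  p1 = ((c.0)\{b} + a.a.(rec X. c.((c.0)\{b} + a.a.X)\{a} + c.0))\{a} → -c-> p3
  p2 = 0 → ∅
  p3 = 0\{b}\{a} → ∅
Reachable graph of Q (3 states):
  q0 = rec X. c.((c.0)\{b} + a.a.X)\{a} → -c-> q1
  q1 = ((c.0)\{b} + a.a.(rec X. c.((c.0)\{b} + a.a.X)\{a}))\{a} → -c-> q2
  q2 = 0\{b}\{a} → ∅
Bisimilarity quotient blocks:
  B0 = {p0}
  B1 = {p1, q1}
  B2 = {p2, p3, q2}
  B3 = {q0}
p0 ∈ B0, q0 ∈ B3 → different blocks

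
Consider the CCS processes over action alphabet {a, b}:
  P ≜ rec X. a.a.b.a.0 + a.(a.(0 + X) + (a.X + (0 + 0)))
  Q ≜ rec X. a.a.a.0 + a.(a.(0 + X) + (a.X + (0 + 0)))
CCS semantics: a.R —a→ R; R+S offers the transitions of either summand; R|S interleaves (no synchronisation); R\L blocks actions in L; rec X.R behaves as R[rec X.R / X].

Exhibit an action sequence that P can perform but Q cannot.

Reachable graph of P (7 states):
  p0 = rec X. a.a.b.a.0 + a.(a.(0 + X) + (a.X + (0 + 0))) → —a→ p1, —a→ p2
  p1 = a.(0 + (rec X. a.a.b.a.0 + a.(a.(0 + X) + (a.X + (0 + 0))))) + (a.(rec X. a.a.b.a.0 + a.(a.(0 + X) + (a.X + (0 + 0)))) + (0 + 0)) → —a→ p0, —a→ p3
  p2 = a.b.a.0 → —a→ p4
  p3 = 0 + (rec X. a.a.b.a.0 + a.(a.(0 + X) + (a.X + (0 + 0)))) → —a→ p1, —a→ p2
  p4 = b.a.0 → —b→ p5
  p5 = a.0 → —a→ p6
  p6 = 0 → ·
Reachable graph of Q (6 states):
  q0 = rec X. a.a.a.0 + a.(a.(0 + X) + (a.X + (0 + 0))) → —a→ q1, —a→ q2
  q1 = a.(0 + (rec X. a.a.a.0 + a.(a.(0 + X) + (a.X + (0 + 0))))) + (a.(rec X. a.a.a.0 + a.(a.(0 + X) + (a.X + (0 + 0)))) + (0 + 0)) → —a→ q0, —a→ q3
  q2 = a.a.0 → —a→ q4
  q3 = 0 + (rec X. a.a.a.0 + a.(a.(0 + X) + (a.X + (0 + 0)))) → —a→ q1, —a→ q2
  q4 = a.0 → —a→ q5
  q5 = 0 → ·
Executing aab from P (initial set {p0}):
  [1] a ⇒ {p1, p2}
  [2] a ⇒ {p0, p3, p4}
  [3] b ⇒ {p5}
  ✓ P
Executing aab from Q (initial set {q0}):
  [1] a ⇒ {q1, q2}
  [2] a ⇒ {q0, q3, q4}
  [3] b ⇒ ∅  — Q cannot continue

aab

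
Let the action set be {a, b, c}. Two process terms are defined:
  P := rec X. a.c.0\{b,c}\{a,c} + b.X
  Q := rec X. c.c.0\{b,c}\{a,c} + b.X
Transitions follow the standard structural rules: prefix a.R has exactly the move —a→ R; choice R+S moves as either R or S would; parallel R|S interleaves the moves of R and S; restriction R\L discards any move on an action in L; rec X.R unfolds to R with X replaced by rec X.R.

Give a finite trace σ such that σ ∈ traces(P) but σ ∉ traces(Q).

LTS(P): 3 reachable states
  s0 = rec X. a.c.0\{b,c}\{a,c} + b.X | ··a··> s1, ··b··> s0
  s1 = c.0\{b,c}\{a,c} | ··c··> s2
  s2 = 0\{b,c}\{a,c} | ∅
LTS(Q): 3 reachable states
  t0 = rec X. c.c.0\{b,c}\{a,c} + b.X | ··b··> t0, ··c··> t1
  t1 = c.0\{b,c}\{a,c} | ··c··> t2
  t2 = 0\{b,c}\{a,c} | ∅
Run σ = ⟨a⟩ on P: start {s0}
  [1] a ⇒ {s1}
  ✓ P
Run σ = ⟨a⟩ on Q: start {t0}
  [1] a ⇒ ∅ (Q stuck)

a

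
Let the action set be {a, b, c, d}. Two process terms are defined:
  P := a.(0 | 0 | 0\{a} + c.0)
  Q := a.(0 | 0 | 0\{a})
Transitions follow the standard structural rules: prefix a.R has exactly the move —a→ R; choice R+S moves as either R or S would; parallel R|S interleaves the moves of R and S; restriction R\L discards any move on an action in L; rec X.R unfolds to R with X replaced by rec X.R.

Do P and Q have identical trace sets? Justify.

Reachable graph of P (3 states):
  m0 = a.(0 | 0 | 0\{a} + c.0) | =a=> m1
  m1 = 0 | 0 | 0\{a} + c.0 | =c=> m2
  m2 = 0 | (no moves)
Reachable graph of Q (2 states):
  n0 = a.(0 | 0 | 0\{a}) | =a=> n1
  n1 = 0 | 0 | 0\{a} | (no moves)
Run σ = ⟨ac⟩ on P: start {m0}
  [1] a ⇒ {m1}
  [2] c ⇒ {m2}
  ✓ P
Run σ = ⟨ac⟩ on Q: start {n0}
  [1] a ⇒ {n1}
  [2] c ⇒ ∅ (Q stuck)

trace-distinct — witness ⟨ac⟩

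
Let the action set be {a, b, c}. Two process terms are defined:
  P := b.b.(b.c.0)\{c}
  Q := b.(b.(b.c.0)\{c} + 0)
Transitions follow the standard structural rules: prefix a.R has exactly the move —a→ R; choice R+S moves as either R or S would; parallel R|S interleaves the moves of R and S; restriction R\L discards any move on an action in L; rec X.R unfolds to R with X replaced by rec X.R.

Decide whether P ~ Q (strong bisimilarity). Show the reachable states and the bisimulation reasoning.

LTS(P): 4 reachable states
  u0 = b.b.(b.c.0)\{c} | =b=> u1
  u1 = b.(b.c.0)\{c} | =b=> u2
  u2 = (b.c.0)\{c} | =b=> u3
  u3 = (c.0)\{c} | stopped
LTS(Q): 4 reachable states
  v0 = b.(b.(b.c.0)\{c} + 0) | =b=> v1
  v1 = b.(b.c.0)\{c} + 0 | =b=> v2
  v2 = (b.c.0)\{c} | =b=> v3
  v3 = (c.0)\{c} | stopped
Partition-refinement fixed point:
  B0 = {u0, v0}
  B1 = {u1, v1}
  B2 = {u2, v2}
  B3 = {u3, v3}
u0 ∈ B0, v0 ∈ B0 → same block

P ~ Q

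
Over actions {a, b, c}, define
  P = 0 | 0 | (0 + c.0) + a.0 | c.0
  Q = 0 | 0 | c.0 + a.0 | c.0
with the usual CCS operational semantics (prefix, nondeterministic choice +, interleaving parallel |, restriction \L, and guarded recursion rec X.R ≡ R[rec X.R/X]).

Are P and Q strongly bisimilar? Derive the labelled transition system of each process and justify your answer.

Reachable graph of P (5 states):
  s0 = 0 | 0 | (0 + c.0) + a.0 | c.0 has moves =a=> s1, =c=> s2, =c=> s3
  s1 = 0 | c.0 has moves =c=> s4
  s2 = 0 | 0 | 0 has moves (no moves)
  s3 = a.0 | 0 has moves =a=> s4
  s4 = 0 | 0 has moves (no moves)
Reachable graph of Q (5 states):
  t0 = 0 | 0 | c.0 + a.0 | c.0 has moves =a=> t1, =c=> t2, =c=> t3
  t1 = 0 | c.0 has moves =c=> t4
  t2 = 0 | 0 | 0 has moves (no moves)
  t3 = a.0 | 0 has moves =a=> t4
  t4 = 0 | 0 has moves (no moves)
Bisimilarity quotient blocks:
  B0 = {s0, t0}
  B1 = {s2, s4, t2, t4}
  B2 = {s3, t3}
  B3 = {s1, t1}
s0 ∈ B0, t0 ∈ B0 → same block

bisimilar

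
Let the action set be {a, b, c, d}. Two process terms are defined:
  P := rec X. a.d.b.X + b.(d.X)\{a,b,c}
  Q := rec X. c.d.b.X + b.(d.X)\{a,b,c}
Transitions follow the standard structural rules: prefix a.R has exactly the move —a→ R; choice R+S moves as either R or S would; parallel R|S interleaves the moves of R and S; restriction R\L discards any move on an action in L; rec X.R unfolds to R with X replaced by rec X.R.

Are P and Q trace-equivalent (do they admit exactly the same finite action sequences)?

trace-distinct — witness ⟨a⟩

Reachable graph of P (5 states):
  p0 = rec X. a.d.b.X + b.(d.X)\{a,b,c} :: =a=> p1, =b=> p2
  p1 = d.b.(rec X. a.d.b.X + b.(d.X)\{a,b,c}) :: =d=> p3
  p2 = (d.(rec X. a.d.b.X + b.(d.X)\{a,b,c}))\{a,b,c} :: =d=> p4
  p3 = b.(rec X. a.d.b.X + b.(d.X)\{a,b,c}) :: =b=> p0
  p4 = (rec X. a.d.b.X + b.(d.X)\{a,b,c})\{a,b,c} :: deadlocked
Reachable graph of Q (5 states):
  q0 = rec X. c.d.b.X + b.(d.X)\{a,b,c} :: =b=> q1, =c=> q2
  q1 = (d.(rec X. c.d.b.X + b.(d.X)\{a,b,c}))\{a,b,c} :: =d=> q3
  q2 = d.b.(rec X. c.d.b.X + b.(d.X)\{a,b,c}) :: =d=> q4
  q3 = (rec X. c.d.b.X + b.(d.X)\{a,b,c})\{a,b,c} :: deadlocked
  q4 = b.(rec X. c.d.b.X + b.(d.X)\{a,b,c}) :: =b=> q0
Executing a from P (initial set {p0}):
  after a @ step 1: {p1}
  P completes σ.
Executing a from Q (initial set {q0}):
  after a @ step 1: ∅ (Q stuck)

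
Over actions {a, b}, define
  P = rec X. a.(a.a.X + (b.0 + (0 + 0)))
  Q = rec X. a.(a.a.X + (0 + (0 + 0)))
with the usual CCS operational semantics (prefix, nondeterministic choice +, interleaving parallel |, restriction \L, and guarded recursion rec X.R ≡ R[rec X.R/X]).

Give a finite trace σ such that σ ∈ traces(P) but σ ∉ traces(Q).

ab

LTS(P): 4 reachable states
  p0 = rec X. a.(a.a.X + (b.0 + (0 + 0))) has moves —a→ p1
  p1 = a.a.(rec X. a.(a.a.X + (b.0 + (0 + 0)))) + (b.0 + (0 + 0)) has moves —a→ p2, —b→ p3
  p2 = a.(rec X. a.(a.a.X + (b.0 + (0 + 0)))) has moves —a→ p0
  p3 = 0 has moves stopped
LTS(Q): 3 reachable states
  q0 = rec X. a.(a.a.X + (0 + (0 + 0))) has moves —a→ q1
  q1 = a.a.(rec X. a.(a.a.X + (0 + (0 + 0)))) + (0 + (0 + 0)) has moves —a→ q2
  q2 = a.(rec X. a.(a.a.X + (0 + (0 + 0)))) has moves —a→ q0
Executing ab from P (initial set {p0}):
  after a @ step 1: {p1}
  after b @ step 2: {p3}
  ✓ P
Executing ab from Q (initial set {q0}):
  after a @ step 1: {q1}
  after b @ step 2: ∅ (Q stuck)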